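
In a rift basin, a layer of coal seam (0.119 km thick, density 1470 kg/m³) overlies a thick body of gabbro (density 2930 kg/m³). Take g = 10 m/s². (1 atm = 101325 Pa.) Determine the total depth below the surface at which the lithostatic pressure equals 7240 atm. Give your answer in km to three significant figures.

Pressure at base of upper layers: 1470×10×119 = 1.749×10^6 Pa = 17.26 atm
Remaining pressure to be supplied by gabbro: 7.336×10^8 − 1.749×10^6 = 7.318×10^8 Pa
Additional depth in gabbro = 7.318×10^8 Pa / (2930 kg/m³ × 10 m/s²) = 24978 m
Total depth = 119 m + 24978 m = 25097 m
= 25.097 km

25.1 km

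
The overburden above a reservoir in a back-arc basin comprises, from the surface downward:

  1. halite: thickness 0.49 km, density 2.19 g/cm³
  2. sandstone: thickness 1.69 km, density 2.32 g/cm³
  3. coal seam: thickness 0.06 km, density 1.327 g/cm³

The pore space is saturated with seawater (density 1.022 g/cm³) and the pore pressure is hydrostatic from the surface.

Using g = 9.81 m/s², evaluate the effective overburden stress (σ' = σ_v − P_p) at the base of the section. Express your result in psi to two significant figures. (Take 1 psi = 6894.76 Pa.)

Overburden (lithostatic) stress σ_v:
halite: 2190 kg/m³ × 9.81 m/s² × 490 m = 1.053×10^7 Pa = 10.53 MPa
sandstone: 2320 kg/m³ × 9.81 m/s² × 1690 m = 3.846×10^7 Pa = 38.46 MPa
coal seam: 1327 kg/m³ × 9.81 m/s² × 60 m = 7.811×10^5 Pa = 0.7811 MPa
Total = 10.53 + 38.46 + 0.7811 = 49.771 MPa
Pore pressure P_p = 1022 kg/m³ × 9.81 m/s² × 2240 m = 2.246×10^7 Pa = 22.46 MPa
Effective stress σ' = σ_v − P_p = 49.77 − 22.46 = 27.313 MPa = 3961.5 psi

4000 psi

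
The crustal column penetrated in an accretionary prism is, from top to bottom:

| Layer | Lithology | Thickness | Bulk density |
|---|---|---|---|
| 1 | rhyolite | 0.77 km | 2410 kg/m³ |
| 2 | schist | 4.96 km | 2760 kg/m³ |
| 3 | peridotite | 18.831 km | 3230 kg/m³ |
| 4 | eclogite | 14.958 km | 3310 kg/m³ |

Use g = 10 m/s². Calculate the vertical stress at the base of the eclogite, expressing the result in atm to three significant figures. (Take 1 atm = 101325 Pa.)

12400 atm

rhyolite: 2410 kg/m³ × 10 m/s² × 770 m = 1.856×10^7 Pa = 183.1 atm
schist: 2760 kg/m³ × 10 m/s² × 4960 m = 1.369×10^8 Pa = 1351 atm
peridotite: 3230 kg/m³ × 10 m/s² × 18831 m = 6.082×10^8 Pa = 6003 atm
eclogite: 3310 kg/m³ × 10 m/s² × 14958 m = 4.951×10^8 Pa = 4886 atm
Total = 183.1 + 1351 + 6003 + 4886 = 12423 atm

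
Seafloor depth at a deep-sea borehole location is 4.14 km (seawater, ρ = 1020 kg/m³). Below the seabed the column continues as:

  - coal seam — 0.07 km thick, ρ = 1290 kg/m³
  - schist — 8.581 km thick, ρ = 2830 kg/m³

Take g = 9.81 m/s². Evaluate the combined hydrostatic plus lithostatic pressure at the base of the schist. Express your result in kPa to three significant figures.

seawater: 1020 kg/m³ × 9.81 m/s² × 4140 m = 4.143×10^7 Pa = 41426 kPa
coal seam: 1290 kg/m³ × 9.81 m/s² × 70 m = 8.858×10^5 Pa = 885.8 kPa
schist: 2830 kg/m³ × 9.81 m/s² × 8581 m = 2.382×10^8 Pa = 2.382×10^5 kPa
Total = 41426 + 885.8 + 2.382×10^5 = 2.8054×10^5 kPa

281000 kPa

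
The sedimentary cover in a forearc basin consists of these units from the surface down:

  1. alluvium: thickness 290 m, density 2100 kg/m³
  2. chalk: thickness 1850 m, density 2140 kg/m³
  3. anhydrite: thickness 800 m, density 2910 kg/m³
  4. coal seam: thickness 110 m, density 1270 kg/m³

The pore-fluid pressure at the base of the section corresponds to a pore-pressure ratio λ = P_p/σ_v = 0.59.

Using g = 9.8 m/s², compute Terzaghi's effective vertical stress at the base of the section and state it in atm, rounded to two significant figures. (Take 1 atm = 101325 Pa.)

280 atm

Overburden (lithostatic) stress σ_v:
alluvium: 2100 kg/m³ × 9.8 m/s² × 290 m = 5.968×10^6 Pa = 5.968 MPa
chalk: 2140 kg/m³ × 9.8 m/s² × 1850 m = 3.880×10^7 Pa = 38.80 MPa
anhydrite: 2910 kg/m³ × 9.8 m/s² × 800 m = 2.281×10^7 Pa = 22.81 MPa
coal seam: 1270 kg/m³ × 9.8 m/s² × 110 m = 1.369×10^6 Pa = 1.369 MPa
Total = 5.968 + 38.80 + 22.81 + 1.369 = 68.950 MPa
Pore pressure P_p = λ·σ_v = 0.59 × 68.95 MPa = 40.68 MPa
Effective stress σ' = σ_v − P_p = 68.95 − 40.68 = 28.269 MPa = 279.00 atm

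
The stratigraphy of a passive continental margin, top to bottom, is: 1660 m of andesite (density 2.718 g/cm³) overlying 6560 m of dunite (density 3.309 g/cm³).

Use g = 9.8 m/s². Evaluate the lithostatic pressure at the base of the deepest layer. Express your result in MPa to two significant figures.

andesite: 2718 kg/m³ × 9.8 m/s² × 1660 m = 4.422×10^7 Pa = 44.22 MPa
dunite: 3309 kg/m³ × 9.8 m/s² × 6560 m = 2.127×10^8 Pa = 212.7 MPa
Total = 44.22 + 212.7 = 256.95 MPa

260 MPa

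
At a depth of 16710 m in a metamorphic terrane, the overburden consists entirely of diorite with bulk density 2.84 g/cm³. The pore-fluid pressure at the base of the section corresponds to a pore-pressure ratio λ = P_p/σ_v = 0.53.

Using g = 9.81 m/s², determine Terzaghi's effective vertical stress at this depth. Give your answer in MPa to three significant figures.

219 MPa

Overburden (lithostatic) stress σ_v:
diorite: 2840 kg/m³ × 9.81 m/s² × 16710 m = 4.655×10^8 Pa = 465.5 MPa
Pore pressure P_p = λ·σ_v = 0.53 × 465.5 MPa = 246.7 MPa
Effective stress σ' = σ_v − P_p = 465.5 − 246.7 = 218.81 MPa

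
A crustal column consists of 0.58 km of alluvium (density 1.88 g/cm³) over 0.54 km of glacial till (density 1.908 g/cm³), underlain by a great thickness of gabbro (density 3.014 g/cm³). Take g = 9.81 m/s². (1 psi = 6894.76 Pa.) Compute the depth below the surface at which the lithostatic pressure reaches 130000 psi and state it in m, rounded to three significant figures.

Pressure at base of upper layers: 1880×9.81×580 + 1908×9.81×540 = 2.080×10^7 Pa = 3017 psi
Remaining pressure to be supplied by gabbro: 8.963×10^8 − 2.080×10^7 = 8.755×10^8 Pa
Additional depth in gabbro = 8.755×10^8 Pa / (3014 kg/m³ × 9.81 m/s²) = 29611 m
Total depth = 1120 m + 29611 m = 30731 m

30700 m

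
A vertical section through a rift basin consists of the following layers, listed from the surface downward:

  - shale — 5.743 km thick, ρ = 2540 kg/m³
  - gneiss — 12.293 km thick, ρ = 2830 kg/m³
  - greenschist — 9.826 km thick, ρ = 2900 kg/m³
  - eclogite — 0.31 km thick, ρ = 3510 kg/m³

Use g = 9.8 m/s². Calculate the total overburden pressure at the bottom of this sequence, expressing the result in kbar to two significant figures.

shale: 2540 kg/m³ × 9.8 m/s² × 5743 m = 1.430×10^8 Pa = 1.430 kbar
gneiss: 2830 kg/m³ × 9.8 m/s² × 12293 m = 3.409×10^8 Pa = 3.409 kbar
greenschist: 2900 kg/m³ × 9.8 m/s² × 9826 m = 2.793×10^8 Pa = 2.793 kbar
eclogite: 3510 kg/m³ × 9.8 m/s² × 310 m = 1.066×10^7 Pa = 0.1066 kbar
Total = 1.430 + 3.409 + 2.793 + 0.1066 = 7.7381 kbar

7.7 kbar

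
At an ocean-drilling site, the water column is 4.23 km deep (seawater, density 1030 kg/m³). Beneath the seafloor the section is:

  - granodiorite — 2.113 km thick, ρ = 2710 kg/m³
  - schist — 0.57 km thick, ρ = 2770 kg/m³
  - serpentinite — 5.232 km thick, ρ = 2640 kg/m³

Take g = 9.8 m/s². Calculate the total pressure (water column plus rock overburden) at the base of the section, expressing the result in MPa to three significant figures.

seawater: 1030 kg/m³ × 9.8 m/s² × 4230 m = 4.270×10^7 Pa = 42.70 MPa
granodiorite: 2710 kg/m³ × 9.8 m/s² × 2113 m = 5.612×10^7 Pa = 56.12 MPa
schist: 2770 kg/m³ × 9.8 m/s² × 570 m = 1.547×10^7 Pa = 15.47 MPa
serpentinite: 2640 kg/m³ × 9.8 m/s² × 5232 m = 1.354×10^8 Pa = 135.4 MPa
Total = 42.70 + 56.12 + 15.47 + 135.4 = 249.65 MPa

250 MPa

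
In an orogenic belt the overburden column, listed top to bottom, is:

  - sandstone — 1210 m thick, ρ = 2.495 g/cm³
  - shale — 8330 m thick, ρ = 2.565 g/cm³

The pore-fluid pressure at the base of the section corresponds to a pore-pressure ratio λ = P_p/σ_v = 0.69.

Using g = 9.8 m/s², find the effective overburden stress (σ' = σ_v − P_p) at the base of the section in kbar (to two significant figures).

0.74 kbar

Overburden (lithostatic) stress σ_v:
sandstone: 2495 kg/m³ × 9.8 m/s² × 1210 m = 2.959×10^7 Pa = 29.59 MPa
shale: 2565 kg/m³ × 9.8 m/s² × 8330 m = 2.094×10^8 Pa = 209.4 MPa
Total = 29.59 + 209.4 = 238.98 MPa
Pore pressure P_p = λ·σ_v = 0.69 × 239.0 MPa = 164.9 MPa
Effective stress σ' = σ_v − P_p = 239.0 − 164.9 = 74.083 MPa = 0.74083 kbar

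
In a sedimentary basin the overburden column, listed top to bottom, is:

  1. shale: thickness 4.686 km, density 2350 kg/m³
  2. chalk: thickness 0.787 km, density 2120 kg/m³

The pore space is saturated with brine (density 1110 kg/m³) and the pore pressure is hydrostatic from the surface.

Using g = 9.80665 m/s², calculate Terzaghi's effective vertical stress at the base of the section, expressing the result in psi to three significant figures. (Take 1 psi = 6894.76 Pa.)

Overburden (lithostatic) stress σ_v:
shale: 2350 kg/m³ × 9.80665 m/s² × 4686 m = 1.080×10^8 Pa = 108.0 MPa
chalk: 2120 kg/m³ × 9.80665 m/s² × 787 m = 1.636×10^7 Pa = 16.36 MPa
Total = 108.0 + 16.36 = 124.35 MPa
Pore pressure P_p = 1110 kg/m³ × 9.80665 m/s² × 5473 m = 5.958×10^7 Pa = 59.58 MPa
Effective stress σ' = σ_v − P_p = 124.4 − 59.58 = 64.778 MPa = 9395.2 psi

9400 psi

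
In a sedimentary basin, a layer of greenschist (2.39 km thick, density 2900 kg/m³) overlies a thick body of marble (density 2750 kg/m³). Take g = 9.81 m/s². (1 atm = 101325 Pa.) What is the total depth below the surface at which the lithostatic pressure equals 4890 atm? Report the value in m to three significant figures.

Pressure at base of upper layers: 2900×9.81×2390 = 6.799×10^7 Pa = 671.0 atm
Remaining pressure to be supplied by marble: 4.955×10^8 − 6.799×10^7 = 4.275×10^8 Pa
Additional depth in marble = 4.275×10^8 Pa / (2750 kg/m³ × 9.81 m/s²) = 15846 m
Total depth = 2390 m + 15846 m = 18236 m

18200 m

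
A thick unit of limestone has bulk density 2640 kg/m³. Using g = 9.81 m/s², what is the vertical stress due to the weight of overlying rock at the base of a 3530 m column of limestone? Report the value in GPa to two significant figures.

limestone: 2640 kg/m³ × 9.81 m/s² × 3530 m = 9.142×10^7 Pa = 0.09142 GPa

0.091 GPa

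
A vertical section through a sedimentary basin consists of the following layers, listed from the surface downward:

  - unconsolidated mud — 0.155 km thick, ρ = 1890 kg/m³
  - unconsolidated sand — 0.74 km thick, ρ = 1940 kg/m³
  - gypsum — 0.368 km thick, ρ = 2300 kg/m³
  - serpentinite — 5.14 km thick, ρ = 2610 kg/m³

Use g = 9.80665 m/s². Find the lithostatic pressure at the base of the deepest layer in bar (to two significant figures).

1600 bar

unconsolidated mud: 1890 kg/m³ × 9.80665 m/s² × 155 m = 2.873×10^6 Pa = 28.73 bar
unconsolidated sand: 1940 kg/m³ × 9.80665 m/s² × 740 m = 1.408×10^7 Pa = 140.8 bar
gypsum: 2300 kg/m³ × 9.80665 m/s² × 368 m = 8.300×10^6 Pa = 83.00 bar
serpentinite: 2610 kg/m³ × 9.80665 m/s² × 5140 m = 1.316×10^8 Pa = 1316 bar
Total = 28.73 + 140.8 + 83.00 + 1316 = 1568.1 bar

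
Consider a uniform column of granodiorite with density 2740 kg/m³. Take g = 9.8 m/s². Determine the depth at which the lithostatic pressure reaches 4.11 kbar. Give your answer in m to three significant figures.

h = P/(ρg) = 4.11 kbar / (2740 kg/m³ × 9.8 m/s²) = 4.110×10^8 Pa / 26852 Pa/m = 15306 m

15300 m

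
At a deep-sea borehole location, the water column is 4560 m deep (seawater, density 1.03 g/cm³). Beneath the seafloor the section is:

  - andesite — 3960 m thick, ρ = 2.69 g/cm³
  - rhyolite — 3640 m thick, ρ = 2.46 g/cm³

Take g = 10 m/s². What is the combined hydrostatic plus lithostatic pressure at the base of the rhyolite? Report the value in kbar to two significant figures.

2.4 kbar

seawater: 1030 kg/m³ × 10 m/s² × 4560 m = 4.697×10^7 Pa = 0.4697 kbar
andesite: 2690 kg/m³ × 10 m/s² × 3960 m = 1.065×10^8 Pa = 1.065 kbar
rhyolite: 2460 kg/m³ × 10 m/s² × 3640 m = 8.954×10^7 Pa = 0.8954 kbar
Total = 0.4697 + 1.065 + 0.8954 = 2.4304 kbar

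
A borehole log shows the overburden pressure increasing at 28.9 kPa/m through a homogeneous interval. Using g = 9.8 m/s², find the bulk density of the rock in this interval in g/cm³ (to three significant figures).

ρ = (dP/dz)/g = 28.9 kPa/m / 9.8 m/s² = 28900 Pa/m / 9.8 m/s² = 2949.0 kg/m³
= 2.949 g/cm³

2.95 g/cm³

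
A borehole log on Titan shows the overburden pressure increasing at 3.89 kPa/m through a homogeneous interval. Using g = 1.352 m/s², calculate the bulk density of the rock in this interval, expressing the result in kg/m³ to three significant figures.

ρ = (dP/dz)/g = 3.89 kPa/m / 1.352 m/s² = 3890.0 Pa/m / 1.352 m/s² = 2877.2 kg/m³

2880 kg/m³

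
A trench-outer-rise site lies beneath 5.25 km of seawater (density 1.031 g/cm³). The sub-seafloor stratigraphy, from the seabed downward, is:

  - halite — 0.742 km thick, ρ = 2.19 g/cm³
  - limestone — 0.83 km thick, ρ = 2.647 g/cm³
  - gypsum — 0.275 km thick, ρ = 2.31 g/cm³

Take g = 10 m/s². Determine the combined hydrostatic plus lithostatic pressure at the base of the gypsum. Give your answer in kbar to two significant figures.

0.99 kbar

seawater: 1031 kg/m³ × 10 m/s² × 5250 m = 5.413×10^7 Pa = 0.5413 kbar
halite: 2190 kg/m³ × 10 m/s² × 742 m = 1.625×10^7 Pa = 0.1625 kbar
limestone: 2647 kg/m³ × 10 m/s² × 830 m = 2.197×10^7 Pa = 0.2197 kbar
gypsum: 2310 kg/m³ × 10 m/s² × 275 m = 6.353×10^6 Pa = 0.06352 kbar
Total = 0.5413 + 0.1625 + 0.2197 + 0.06352 = 0.98700 kbar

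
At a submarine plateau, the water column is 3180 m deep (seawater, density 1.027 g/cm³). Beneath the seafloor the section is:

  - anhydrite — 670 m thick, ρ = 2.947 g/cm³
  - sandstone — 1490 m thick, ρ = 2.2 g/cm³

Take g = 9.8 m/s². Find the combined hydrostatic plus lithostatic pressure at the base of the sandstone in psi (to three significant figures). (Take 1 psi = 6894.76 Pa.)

12100 psi

seawater: 1027 kg/m³ × 9.8 m/s² × 3180 m = 3.201×10^7 Pa = 4642 psi
anhydrite: 2947 kg/m³ × 9.8 m/s² × 670 m = 1.935×10^7 Pa = 2806 psi
sandstone: 2200 kg/m³ × 9.8 m/s² × 1490 m = 3.212×10^7 Pa = 4659 psi
Total = 4642 + 2806 + 4659 = 12108 psi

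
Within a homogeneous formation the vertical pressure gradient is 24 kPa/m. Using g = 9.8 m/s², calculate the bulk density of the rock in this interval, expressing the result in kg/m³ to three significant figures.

2450 kg/m³

ρ = (dP/dz)/g = 24 kPa/m / 9.8 m/s² = 24000 Pa/m / 9.8 m/s² = 2449.0 kg/m³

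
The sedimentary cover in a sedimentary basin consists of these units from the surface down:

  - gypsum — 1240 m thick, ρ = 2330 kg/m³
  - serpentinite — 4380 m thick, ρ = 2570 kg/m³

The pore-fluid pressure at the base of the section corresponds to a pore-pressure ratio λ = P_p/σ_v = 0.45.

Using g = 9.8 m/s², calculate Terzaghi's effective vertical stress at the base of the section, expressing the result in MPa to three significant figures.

76.2 MPa

Overburden (lithostatic) stress σ_v:
gypsum: 2330 kg/m³ × 9.8 m/s² × 1240 m = 2.831×10^7 Pa = 28.31 MPa
serpentinite: 2570 kg/m³ × 9.8 m/s² × 4380 m = 1.103×10^8 Pa = 110.3 MPa
Total = 28.31 + 110.3 = 138.63 MPa
Pore pressure P_p = λ·σ_v = 0.45 × 138.6 MPa = 62.38 MPa
Effective stress σ' = σ_v − P_p = 138.6 − 62.38 = 76.246 MPa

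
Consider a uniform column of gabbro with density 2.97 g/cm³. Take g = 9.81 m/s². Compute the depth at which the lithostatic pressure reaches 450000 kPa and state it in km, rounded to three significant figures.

h = P/(ρg) = 450000 kPa / (2970 kg/m³ × 9.81 m/s²) = 4.500×10^8 Pa / 29136 Pa/m = 15445 m
= 15.445 km

15.4 km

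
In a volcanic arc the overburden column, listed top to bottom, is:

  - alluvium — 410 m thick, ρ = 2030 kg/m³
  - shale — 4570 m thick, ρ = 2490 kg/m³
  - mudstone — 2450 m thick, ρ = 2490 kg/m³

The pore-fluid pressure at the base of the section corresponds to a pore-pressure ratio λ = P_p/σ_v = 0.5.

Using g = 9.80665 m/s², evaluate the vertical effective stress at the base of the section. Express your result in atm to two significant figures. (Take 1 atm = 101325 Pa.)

890 atm

Overburden (lithostatic) stress σ_v:
alluvium: 2030 kg/m³ × 9.80665 m/s² × 410 m = 8.162×10^6 Pa = 8.162 MPa
shale: 2490 kg/m³ × 9.80665 m/s² × 4570 m = 1.116×10^8 Pa = 111.6 MPa
mudstone: 2490 kg/m³ × 9.80665 m/s² × 2450 m = 5.983×10^7 Pa = 59.83 MPa
Total = 8.162 + 111.6 + 59.83 = 179.58 MPa
Pore pressure P_p = λ·σ_v = 0.5 × 179.6 MPa = 89.79 MPa
Effective stress σ' = σ_v − P_p = 179.6 − 89.79 = 89.790 MPa = 886.16 atm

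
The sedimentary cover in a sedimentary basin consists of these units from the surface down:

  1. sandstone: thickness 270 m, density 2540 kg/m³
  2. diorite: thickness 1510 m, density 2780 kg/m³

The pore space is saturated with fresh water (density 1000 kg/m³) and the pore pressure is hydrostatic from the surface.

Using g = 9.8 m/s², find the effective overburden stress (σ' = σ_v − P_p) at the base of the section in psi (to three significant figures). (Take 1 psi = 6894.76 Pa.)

Overburden (lithostatic) stress σ_v:
sandstone: 2540 kg/m³ × 9.8 m/s² × 270 m = 6.721×10^6 Pa = 6.721 MPa
diorite: 2780 kg/m³ × 9.8 m/s² × 1510 m = 4.114×10^7 Pa = 41.14 MPa
Total = 6.721 + 41.14 = 47.859 MPa
Pore pressure P_p = 1000 kg/m³ × 9.8 m/s² × 1780 m = 1.744×10^7 Pa = 17.44 MPa
Effective stress σ' = σ_v − P_p = 47.86 − 17.44 = 30.415 MPa = 4411.4 psi

4410 psi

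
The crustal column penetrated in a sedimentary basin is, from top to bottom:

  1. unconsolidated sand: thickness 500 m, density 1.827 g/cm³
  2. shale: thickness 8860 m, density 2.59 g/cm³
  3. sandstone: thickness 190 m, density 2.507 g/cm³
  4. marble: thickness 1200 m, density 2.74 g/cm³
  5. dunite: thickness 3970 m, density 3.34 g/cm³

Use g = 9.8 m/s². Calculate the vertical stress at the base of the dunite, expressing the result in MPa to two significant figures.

unconsolidated sand: 1827 kg/m³ × 9.8 m/s² × 500 m = 8.952×10^6 Pa = 8.952 MPa
shale: 2590 kg/m³ × 9.8 m/s² × 8860 m = 2.249×10^8 Pa = 224.9 MPa
sandstone: 2507 kg/m³ × 9.8 m/s² × 190 m = 4.668×10^6 Pa = 4.668 MPa
marble: 2740 kg/m³ × 9.8 m/s² × 1200 m = 3.222×10^7 Pa = 32.22 MPa
dunite: 3340 kg/m³ × 9.8 m/s² × 3970 m = 1.299×10^8 Pa = 129.9 MPa
Total = 8.952 + 224.9 + 4.668 + 32.22 + 129.9 = 400.67 MPa

400 MPa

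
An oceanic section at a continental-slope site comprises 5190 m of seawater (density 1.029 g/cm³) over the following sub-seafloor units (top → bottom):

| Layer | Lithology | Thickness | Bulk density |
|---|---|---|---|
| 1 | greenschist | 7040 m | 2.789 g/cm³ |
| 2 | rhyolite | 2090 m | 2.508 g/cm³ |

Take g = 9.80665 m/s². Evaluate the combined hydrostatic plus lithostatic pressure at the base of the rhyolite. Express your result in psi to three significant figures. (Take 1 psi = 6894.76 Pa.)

43000 psi

seawater: 1029 kg/m³ × 9.80665 m/s² × 5190 m = 5.237×10^7 Pa = 7596 psi
greenschist: 2789 kg/m³ × 9.80665 m/s² × 7040 m = 1.925×10^8 Pa = 27927 psi
rhyolite: 2508 kg/m³ × 9.80665 m/s² × 2090 m = 5.140×10^7 Pa = 7455 psi
Total = 7596 + 27927 + 7455 = 42978 psi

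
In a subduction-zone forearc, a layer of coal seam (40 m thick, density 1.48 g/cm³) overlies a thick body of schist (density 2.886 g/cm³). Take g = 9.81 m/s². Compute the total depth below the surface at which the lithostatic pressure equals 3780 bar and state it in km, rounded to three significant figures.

Pressure at base of upper layers: 1480×9.81×40 = 5.808×10^5 Pa = 5.808 bar
Remaining pressure to be supplied by schist: 3.780×10^8 − 5.808×10^5 = 3.774×10^8 Pa
Additional depth in schist = 3.774×10^8 Pa / (2886 kg/m³ × 9.81 m/s²) = 13331 m
Total depth = 40 m + 13331 m = 13371 m
= 13.371 km

13.4 km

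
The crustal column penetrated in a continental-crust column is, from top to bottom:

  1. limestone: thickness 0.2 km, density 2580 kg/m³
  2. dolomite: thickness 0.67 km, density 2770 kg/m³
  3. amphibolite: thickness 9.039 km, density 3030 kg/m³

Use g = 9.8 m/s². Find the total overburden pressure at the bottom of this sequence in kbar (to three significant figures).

limestone: 2580 kg/m³ × 9.8 m/s² × 200 m = 5.057×10^6 Pa = 0.05057 kbar
dolomite: 2770 kg/m³ × 9.8 m/s² × 670 m = 1.819×10^7 Pa = 0.1819 kbar
amphibolite: 3030 kg/m³ × 9.8 m/s² × 9039 m = 2.684×10^8 Pa = 2.684 kbar
Total = 0.05057 + 0.1819 + 2.684 = 2.9165 kbar

2.92 kbar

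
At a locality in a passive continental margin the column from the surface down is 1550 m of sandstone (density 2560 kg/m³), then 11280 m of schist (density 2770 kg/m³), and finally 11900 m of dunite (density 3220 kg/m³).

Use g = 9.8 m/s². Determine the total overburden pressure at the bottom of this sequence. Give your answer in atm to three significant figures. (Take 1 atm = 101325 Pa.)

7110 atm

sandstone: 2560 kg/m³ × 9.8 m/s² × 1550 m = 3.889×10^7 Pa = 383.8 atm
schist: 2770 kg/m³ × 9.8 m/s² × 11280 m = 3.062×10^8 Pa = 3022 atm
dunite: 3220 kg/m³ × 9.8 m/s² × 11900 m = 3.755×10^8 Pa = 3706 atm
Total = 383.8 + 3022 + 3706 = 7111.9 atm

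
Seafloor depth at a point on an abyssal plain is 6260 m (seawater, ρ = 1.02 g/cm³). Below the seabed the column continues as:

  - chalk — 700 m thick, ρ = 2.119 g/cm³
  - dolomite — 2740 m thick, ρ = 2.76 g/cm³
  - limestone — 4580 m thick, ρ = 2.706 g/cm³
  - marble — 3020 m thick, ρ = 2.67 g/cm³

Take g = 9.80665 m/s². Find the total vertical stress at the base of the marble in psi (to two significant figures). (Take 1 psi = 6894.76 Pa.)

51000 psi

seawater: 1020 kg/m³ × 9.80665 m/s² × 6260 m = 6.262×10^7 Pa = 9082 psi
chalk: 2119 kg/m³ × 9.80665 m/s² × 700 m = 1.455×10^7 Pa = 2110 psi
dolomite: 2760 kg/m³ × 9.80665 m/s² × 2740 m = 7.416×10^7 Pa = 10756 psi
limestone: 2706 kg/m³ × 9.80665 m/s² × 4580 m = 1.215×10^8 Pa = 17628 psi
marble: 2670 kg/m³ × 9.80665 m/s² × 3020 m = 7.907×10^7 Pa = 11469 psi
Total = 9082 + 2110 + 10756 + 17628 + 11469 = 51044 psi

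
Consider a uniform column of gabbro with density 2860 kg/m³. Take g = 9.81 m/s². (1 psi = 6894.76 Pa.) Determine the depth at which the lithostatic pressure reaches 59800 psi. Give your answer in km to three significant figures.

h = P/(ρg) = 59800 psi / (2860 kg/m³ × 9.81 m/s²) = 4.123×10^8 Pa / 28057 Pa/m = 14696 m
= 14.696 km

14.7 km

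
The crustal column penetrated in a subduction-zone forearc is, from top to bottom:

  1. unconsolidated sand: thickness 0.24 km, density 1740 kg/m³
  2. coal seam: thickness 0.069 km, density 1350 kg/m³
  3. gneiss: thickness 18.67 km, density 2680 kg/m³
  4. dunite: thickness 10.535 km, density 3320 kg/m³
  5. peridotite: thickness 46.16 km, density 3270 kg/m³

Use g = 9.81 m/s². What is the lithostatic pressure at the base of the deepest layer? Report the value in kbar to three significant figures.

23.2 kbar

unconsolidated sand: 1740 kg/m³ × 9.81 m/s² × 240 m = 4.097×10^6 Pa = 0.04097 kbar
coal seam: 1350 kg/m³ × 9.81 m/s² × 69 m = 9.138×10^5 Pa = 9.138×10^-3 kbar
gneiss: 2680 kg/m³ × 9.81 m/s² × 18670 m = 4.908×10^8 Pa = 4.908 kbar
dunite: 3320 kg/m³ × 9.81 m/s² × 10535 m = 3.431×10^8 Pa = 3.431 kbar
peridotite: 3270 kg/m³ × 9.81 m/s² × 46160 m = 1.481×10^9 Pa = 14.81 kbar
Total = 0.04097 + 9.138×10^-3 + 4.908 + 3.431 + 14.81 = 23.197 kbar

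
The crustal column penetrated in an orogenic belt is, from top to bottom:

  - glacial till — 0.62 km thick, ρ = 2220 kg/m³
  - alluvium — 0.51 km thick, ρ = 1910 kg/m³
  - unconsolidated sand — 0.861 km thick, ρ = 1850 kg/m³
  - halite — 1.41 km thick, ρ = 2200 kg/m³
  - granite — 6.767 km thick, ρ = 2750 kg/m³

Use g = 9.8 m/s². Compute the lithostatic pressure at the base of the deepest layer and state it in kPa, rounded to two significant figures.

glacial till: 2220 kg/m³ × 9.8 m/s² × 620 m = 1.349×10^7 Pa = 13489 kPa
alluvium: 1910 kg/m³ × 9.8 m/s² × 510 m = 9.546×10^6 Pa = 9546 kPa
unconsolidated sand: 1850 kg/m³ × 9.8 m/s² × 861 m = 1.561×10^7 Pa = 15610 kPa
halite: 2200 kg/m³ × 9.8 m/s² × 1410 m = 3.040×10^7 Pa = 30400 kPa
granite: 2750 kg/m³ × 9.8 m/s² × 6767 m = 1.824×10^8 Pa = 1.824×10^5 kPa
Total = 13489 + 9546 + 15610 + 30400 + 1.824×10^5 = 2.5142×10^5 kPa

250000 kPa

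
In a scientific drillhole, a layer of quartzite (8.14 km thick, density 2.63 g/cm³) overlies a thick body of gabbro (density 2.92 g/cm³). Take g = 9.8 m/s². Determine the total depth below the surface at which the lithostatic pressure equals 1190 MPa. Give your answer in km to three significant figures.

Pressure at base of upper layers: 2630×9.8×8140 = 2.098×10^8 Pa = 209.8 MPa
Remaining pressure to be supplied by gabbro: 1.190×10^9 − 2.098×10^8 = 9.802×10^8 Pa
Additional depth in gabbro = 9.802×10^8 Pa / (2920 kg/m³ × 9.8 m/s²) = 34254 m
Total depth = 8140 m + 34254 m = 42394 m
= 42.394 km

42.4 km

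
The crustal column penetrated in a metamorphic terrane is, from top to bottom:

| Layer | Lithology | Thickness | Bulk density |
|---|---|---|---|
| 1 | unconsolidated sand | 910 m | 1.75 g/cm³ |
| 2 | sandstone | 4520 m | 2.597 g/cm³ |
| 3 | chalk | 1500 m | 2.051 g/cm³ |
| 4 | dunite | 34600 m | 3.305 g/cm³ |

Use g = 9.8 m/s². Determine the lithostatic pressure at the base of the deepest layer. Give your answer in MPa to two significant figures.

1300 MPa

unconsolidated sand: 1750 kg/m³ × 9.8 m/s² × 910 m = 1.561×10^7 Pa = 15.61 MPa
sandstone: 2597 kg/m³ × 9.8 m/s² × 4520 m = 1.150×10^8 Pa = 115.0 MPa
chalk: 2051 kg/m³ × 9.8 m/s² × 1500 m = 3.015×10^7 Pa = 30.15 MPa
dunite: 3305 kg/m³ × 9.8 m/s² × 34600 m = 1.121×10^9 Pa = 1121 MPa
Total = 15.61 + 115.0 + 30.15 + 1121 = 1281.5 MPa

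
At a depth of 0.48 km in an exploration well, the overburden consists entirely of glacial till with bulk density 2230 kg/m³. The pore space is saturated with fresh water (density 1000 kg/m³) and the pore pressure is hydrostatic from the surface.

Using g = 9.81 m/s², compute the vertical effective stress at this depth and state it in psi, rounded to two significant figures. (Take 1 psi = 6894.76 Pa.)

Overburden (lithostatic) stress σ_v:
glacial till: 2230 kg/m³ × 9.81 m/s² × 480 m = 1.050×10^7 Pa = 10.50 MPa
Pore pressure P_p = 1000 kg/m³ × 9.81 m/s² × 480 m = 4.709×10^6 Pa = 4.709 MPa
Effective stress σ' = σ_v − P_p = 10.50 − 4.709 = 5.7918 MPa = 840.03 psi

840 psi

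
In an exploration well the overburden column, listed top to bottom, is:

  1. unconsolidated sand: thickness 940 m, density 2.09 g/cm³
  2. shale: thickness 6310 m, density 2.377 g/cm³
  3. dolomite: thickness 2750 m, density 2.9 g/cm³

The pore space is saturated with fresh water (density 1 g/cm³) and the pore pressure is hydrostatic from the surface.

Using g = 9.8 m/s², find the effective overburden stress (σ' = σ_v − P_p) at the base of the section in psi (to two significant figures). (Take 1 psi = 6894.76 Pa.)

21000 psi

Overburden (lithostatic) stress σ_v:
unconsolidated sand: 2090 kg/m³ × 9.8 m/s² × 940 m = 1.925×10^7 Pa = 19.25 MPa
shale: 2377 kg/m³ × 9.8 m/s² × 6310 m = 1.470×10^8 Pa = 147.0 MPa
dolomite: 2900 kg/m³ × 9.8 m/s² × 2750 m = 7.816×10^7 Pa = 78.16 MPa
Total = 19.25 + 147.0 + 78.16 = 244.40 MPa
Pore pressure P_p = 1000 kg/m³ × 9.8 m/s² × 10000 m = 9.800×10^7 Pa = 98.00 MPa
Effective stress σ' = σ_v − P_p = 244.4 − 98.00 = 146.40 MPa = 21233 psi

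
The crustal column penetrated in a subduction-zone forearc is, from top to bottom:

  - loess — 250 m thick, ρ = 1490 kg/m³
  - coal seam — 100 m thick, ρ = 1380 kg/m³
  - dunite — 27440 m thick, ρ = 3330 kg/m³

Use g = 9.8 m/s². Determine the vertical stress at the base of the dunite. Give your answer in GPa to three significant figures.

0.900 GPa

loess: 1490 kg/m³ × 9.8 m/s² × 250 m = 3.651×10^6 Pa = 3.651×10^-3 GPa
coal seam: 1380 kg/m³ × 9.8 m/s² × 100 m = 1.352×10^6 Pa = 1.352×10^-3 GPa
dunite: 3330 kg/m³ × 9.8 m/s² × 27440 m = 8.955×10^8 Pa = 0.8955 GPa
Total = 3.651×10^-3 + 1.352×10^-3 + 0.8955 = 0.90048 GPa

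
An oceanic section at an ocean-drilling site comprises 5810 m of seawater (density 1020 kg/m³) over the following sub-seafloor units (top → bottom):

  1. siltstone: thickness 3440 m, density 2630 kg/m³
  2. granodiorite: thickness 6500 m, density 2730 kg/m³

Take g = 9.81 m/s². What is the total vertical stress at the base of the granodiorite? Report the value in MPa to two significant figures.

seawater: 1020 kg/m³ × 9.81 m/s² × 5810 m = 5.814×10^7 Pa = 58.14 MPa
siltstone: 2630 kg/m³ × 9.81 m/s² × 3440 m = 8.875×10^7 Pa = 88.75 MPa
granodiorite: 2730 kg/m³ × 9.81 m/s² × 6500 m = 1.741×10^8 Pa = 174.1 MPa
Total = 58.14 + 88.75 + 174.1 = 320.97 MPa

320 MPa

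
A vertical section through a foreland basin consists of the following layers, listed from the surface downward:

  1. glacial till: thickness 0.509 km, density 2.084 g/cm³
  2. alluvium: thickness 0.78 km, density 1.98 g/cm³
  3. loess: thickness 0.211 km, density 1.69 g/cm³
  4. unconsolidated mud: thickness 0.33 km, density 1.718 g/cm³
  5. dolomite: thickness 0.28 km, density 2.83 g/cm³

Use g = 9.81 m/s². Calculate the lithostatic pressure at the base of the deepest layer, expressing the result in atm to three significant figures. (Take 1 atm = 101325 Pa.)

418 atm

glacial till: 2084 kg/m³ × 9.81 m/s² × 509 m = 1.041×10^7 Pa = 102.7 atm
alluvium: 1980 kg/m³ × 9.81 m/s² × 780 m = 1.515×10^7 Pa = 149.5 atm
loess: 1690 kg/m³ × 9.81 m/s² × 211 m = 3.498×10^6 Pa = 34.52 atm
unconsolidated mud: 1718 kg/m³ × 9.81 m/s² × 330 m = 5.562×10^6 Pa = 54.89 atm
dolomite: 2830 kg/m³ × 9.81 m/s² × 280 m = 7.773×10^6 Pa = 76.72 atm
Total = 102.7 + 149.5 + 34.52 + 54.89 + 76.72 = 418.36 atm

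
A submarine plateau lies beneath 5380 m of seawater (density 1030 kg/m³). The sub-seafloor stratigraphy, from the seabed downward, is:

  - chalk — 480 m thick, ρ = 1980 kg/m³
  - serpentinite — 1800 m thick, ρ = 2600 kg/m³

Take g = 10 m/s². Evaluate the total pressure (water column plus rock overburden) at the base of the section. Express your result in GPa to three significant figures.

seawater: 1030 kg/m³ × 10 m/s² × 5380 m = 5.541×10^7 Pa = 0.05541 GPa
chalk: 1980 kg/m³ × 10 m/s² × 480 m = 9.504×10^6 Pa = 9.504×10^-3 GPa
serpentinite: 2600 kg/m³ × 10 m/s² × 1800 m = 4.680×10^7 Pa = 0.04680 GPa
Total = 0.05541 + 9.504×10^-3 + 0.04680 = 0.11172 GPa

0.112 GPa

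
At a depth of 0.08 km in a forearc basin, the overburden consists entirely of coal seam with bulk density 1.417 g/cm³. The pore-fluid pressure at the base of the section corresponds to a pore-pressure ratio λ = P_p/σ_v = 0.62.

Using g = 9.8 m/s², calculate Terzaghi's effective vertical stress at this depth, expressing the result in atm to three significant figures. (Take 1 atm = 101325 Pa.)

4.17 atm

Overburden (lithostatic) stress σ_v:
coal seam: 1417 kg/m³ × 9.8 m/s² × 80 m = 1.111×10^6 Pa = 1.111 MPa
Pore pressure P_p = λ·σ_v = 0.62 × 1.111 MPa = 0.6888 MPa
Effective stress σ' = σ_v − P_p = 1.111 − 0.6888 = 0.42215 MPa = 4.1663 atm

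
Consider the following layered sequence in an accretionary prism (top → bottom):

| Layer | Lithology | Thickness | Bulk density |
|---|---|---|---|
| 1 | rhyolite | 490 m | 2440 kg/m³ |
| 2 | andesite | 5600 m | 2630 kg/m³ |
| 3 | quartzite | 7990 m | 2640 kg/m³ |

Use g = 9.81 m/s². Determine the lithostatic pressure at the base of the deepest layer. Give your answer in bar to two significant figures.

rhyolite: 2440 kg/m³ × 9.81 m/s² × 490 m = 1.173×10^7 Pa = 117.3 bar
andesite: 2630 kg/m³ × 9.81 m/s² × 5600 m = 1.445×10^8 Pa = 1445 bar
quartzite: 2640 kg/m³ × 9.81 m/s² × 7990 m = 2.069×10^8 Pa = 2069 bar
Total = 117.3 + 1445 + 2069 = 3631.4 bar

3600 bar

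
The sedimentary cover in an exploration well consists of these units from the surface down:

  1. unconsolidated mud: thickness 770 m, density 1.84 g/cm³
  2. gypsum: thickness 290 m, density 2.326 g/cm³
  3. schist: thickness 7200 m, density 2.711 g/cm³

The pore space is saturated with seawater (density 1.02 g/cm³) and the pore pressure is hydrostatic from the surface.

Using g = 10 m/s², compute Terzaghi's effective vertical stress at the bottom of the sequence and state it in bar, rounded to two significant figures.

Overburden (lithostatic) stress σ_v:
unconsolidated mud: 1840 kg/m³ × 10 m/s² × 770 m = 1.417×10^7 Pa = 14.17 MPa
gypsum: 2326 kg/m³ × 10 m/s² × 290 m = 6.745×10^6 Pa = 6.745 MPa
schist: 2711 kg/m³ × 10 m/s² × 7200 m = 1.952×10^8 Pa = 195.2 MPa
Total = 14.17 + 6.745 + 195.2 = 216.11 MPa
Pore pressure P_p = 1020 kg/m³ × 10 m/s² × 8260 m = 8.425×10^7 Pa = 84.25 MPa
Effective stress σ' = σ_v − P_p = 216.1 − 84.25 = 131.85 MPa = 1318.5 bar

1300 bar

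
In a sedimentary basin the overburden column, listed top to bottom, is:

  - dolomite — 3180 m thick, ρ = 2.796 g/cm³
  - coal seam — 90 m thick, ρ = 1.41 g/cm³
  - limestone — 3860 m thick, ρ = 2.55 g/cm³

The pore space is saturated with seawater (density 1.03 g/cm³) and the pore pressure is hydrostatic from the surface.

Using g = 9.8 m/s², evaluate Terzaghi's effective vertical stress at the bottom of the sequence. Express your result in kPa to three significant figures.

113000 kPa

Overburden (lithostatic) stress σ_v:
dolomite: 2796 kg/m³ × 9.8 m/s² × 3180 m = 8.713×10^7 Pa = 87.13 MPa
coal seam: 1410 kg/m³ × 9.8 m/s² × 90 m = 1.244×10^6 Pa = 1.244 MPa
limestone: 2550 kg/m³ × 9.8 m/s² × 3860 m = 9.646×10^7 Pa = 96.46 MPa
Total = 87.13 + 1.244 + 96.46 = 184.84 MPa
Pore pressure P_p = 1030 kg/m³ × 9.8 m/s² × 7130 m = 7.197×10^7 Pa = 71.97 MPa
Effective stress σ' = σ_v − P_p = 184.8 − 71.97 = 112.87 MPa = 1.1287×10^5 kPa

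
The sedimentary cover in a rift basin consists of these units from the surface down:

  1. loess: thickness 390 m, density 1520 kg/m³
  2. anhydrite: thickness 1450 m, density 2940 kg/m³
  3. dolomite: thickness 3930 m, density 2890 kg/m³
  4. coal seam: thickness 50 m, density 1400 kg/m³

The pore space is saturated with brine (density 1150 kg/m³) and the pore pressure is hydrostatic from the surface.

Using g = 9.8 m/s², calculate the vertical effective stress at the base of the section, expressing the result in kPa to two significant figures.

94000 kPa

Overburden (lithostatic) stress σ_v:
loess: 1520 kg/m³ × 9.8 m/s² × 390 m = 5.809×10^6 Pa = 5.809 MPa
anhydrite: 2940 kg/m³ × 9.8 m/s² × 1450 m = 4.178×10^7 Pa = 41.78 MPa
dolomite: 2890 kg/m³ × 9.8 m/s² × 3930 m = 1.113×10^8 Pa = 111.3 MPa
coal seam: 1400 kg/m³ × 9.8 m/s² × 50 m = 6.860×10^5 Pa = 0.6860 MPa
Total = 5.809 + 41.78 + 111.3 + 0.6860 = 159.58 MPa
Pore pressure P_p = 1150 kg/m³ × 9.8 m/s² × 5820 m = 6.559×10^7 Pa = 65.59 MPa
Effective stress σ' = σ_v − P_p = 159.6 − 65.59 = 93.987 MPa = 93987 kPa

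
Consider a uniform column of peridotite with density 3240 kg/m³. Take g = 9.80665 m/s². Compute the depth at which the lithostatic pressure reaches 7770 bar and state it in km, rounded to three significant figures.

24.5 km

h = P/(ρg) = 7770 bar / (3240 kg/m³ × 9.80665 m/s²) = 7.770×10^8 Pa / 31774 Pa/m = 24454 m
= 24.454 km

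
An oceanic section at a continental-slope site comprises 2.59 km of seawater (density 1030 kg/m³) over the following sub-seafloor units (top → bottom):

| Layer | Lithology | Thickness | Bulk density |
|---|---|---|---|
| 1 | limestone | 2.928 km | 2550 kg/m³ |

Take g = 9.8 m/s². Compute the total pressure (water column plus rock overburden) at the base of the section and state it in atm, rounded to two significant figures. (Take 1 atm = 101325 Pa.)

980 atm

seawater: 1030 kg/m³ × 9.8 m/s² × 2590 m = 2.614×10^7 Pa = 258.0 atm
limestone: 2550 kg/m³ × 9.8 m/s² × 2928 m = 7.317×10^7 Pa = 722.1 atm
Total = 258.0 + 722.1 = 980.15 atm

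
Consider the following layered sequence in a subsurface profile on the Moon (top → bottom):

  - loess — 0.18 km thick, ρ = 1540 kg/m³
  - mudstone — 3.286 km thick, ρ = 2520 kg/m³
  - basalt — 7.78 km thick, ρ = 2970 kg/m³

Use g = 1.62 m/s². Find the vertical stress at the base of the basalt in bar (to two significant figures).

510 bar

loess: 1540 kg/m³ × 1.62 m/s² × 180 m = 4.491×10^5 Pa = 4.491 bar
mudstone: 2520 kg/m³ × 1.62 m/s² × 3286 m = 1.341×10^7 Pa = 134.1 bar
basalt: 2970 kg/m³ × 1.62 m/s² × 7780 m = 3.743×10^7 Pa = 374.3 bar
Total = 4.491 + 134.1 + 374.3 = 512.97 bar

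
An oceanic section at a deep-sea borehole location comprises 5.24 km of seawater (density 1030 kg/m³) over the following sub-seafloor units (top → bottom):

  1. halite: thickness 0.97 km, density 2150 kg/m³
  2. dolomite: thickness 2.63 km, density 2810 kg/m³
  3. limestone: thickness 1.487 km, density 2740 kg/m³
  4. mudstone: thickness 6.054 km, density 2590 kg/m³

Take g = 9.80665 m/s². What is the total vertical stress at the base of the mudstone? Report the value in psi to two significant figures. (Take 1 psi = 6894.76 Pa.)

49000 psi

seawater: 1030 kg/m³ × 9.80665 m/s² × 5240 m = 5.293×10^7 Pa = 7677 psi
halite: 2150 kg/m³ × 9.80665 m/s² × 970 m = 2.045×10^7 Pa = 2966 psi
dolomite: 2810 kg/m³ × 9.80665 m/s² × 2630 m = 7.247×10^7 Pa = 10511 psi
limestone: 2740 kg/m³ × 9.80665 m/s² × 1487 m = 3.996×10^7 Pa = 5795 psi
mudstone: 2590 kg/m³ × 9.80665 m/s² × 6054 m = 1.538×10^8 Pa = 22302 psi
Total = 7677 + 2966 + 10511 + 5795 + 22302 = 49252 psi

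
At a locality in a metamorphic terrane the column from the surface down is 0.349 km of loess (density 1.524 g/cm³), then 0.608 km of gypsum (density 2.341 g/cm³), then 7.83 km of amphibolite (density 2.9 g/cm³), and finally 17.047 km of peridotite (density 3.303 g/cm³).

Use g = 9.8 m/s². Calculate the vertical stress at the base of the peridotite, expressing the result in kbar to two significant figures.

loess: 1524 kg/m³ × 9.8 m/s² × 349 m = 5.212×10^6 Pa = 0.05212 kbar
gypsum: 2341 kg/m³ × 9.8 m/s² × 608 m = 1.395×10^7 Pa = 0.1395 kbar
amphibolite: 2900 kg/m³ × 9.8 m/s² × 7830 m = 2.225×10^8 Pa = 2.225 kbar
peridotite: 3303 kg/m³ × 9.8 m/s² × 17047 m = 5.518×10^8 Pa = 5.518 kbar
Total = 0.05212 + 0.1395 + 2.225 + 5.518 = 7.9349 kbar

7.9 kbar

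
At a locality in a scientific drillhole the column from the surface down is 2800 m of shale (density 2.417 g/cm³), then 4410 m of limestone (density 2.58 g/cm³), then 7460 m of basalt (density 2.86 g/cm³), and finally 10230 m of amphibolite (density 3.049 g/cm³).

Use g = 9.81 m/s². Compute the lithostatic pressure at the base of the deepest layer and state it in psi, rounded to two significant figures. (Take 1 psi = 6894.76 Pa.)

100000 psi

shale: 2417 kg/m³ × 9.81 m/s² × 2800 m = 6.639×10^7 Pa = 9629 psi
limestone: 2580 kg/m³ × 9.81 m/s² × 4410 m = 1.116×10^8 Pa = 16189 psi
basalt: 2860 kg/m³ × 9.81 m/s² × 7460 m = 2.093×10^8 Pa = 30357 psi
amphibolite: 3049 kg/m³ × 9.81 m/s² × 10230 m = 3.060×10^8 Pa = 44380 psi
Total = 9629 + 16189 + 30357 + 44380 = 1.0055×10^5 psi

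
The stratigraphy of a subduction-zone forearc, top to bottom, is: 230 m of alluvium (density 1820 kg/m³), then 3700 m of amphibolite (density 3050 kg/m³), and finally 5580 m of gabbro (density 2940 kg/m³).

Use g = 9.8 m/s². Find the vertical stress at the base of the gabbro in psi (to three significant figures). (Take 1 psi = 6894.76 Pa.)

alluvium: 1820 kg/m³ × 9.8 m/s² × 230 m = 4.102×10^6 Pa = 595.0 psi
amphibolite: 3050 kg/m³ × 9.8 m/s² × 3700 m = 1.106×10^8 Pa = 16040 psi
gabbro: 2940 kg/m³ × 9.8 m/s² × 5580 m = 1.608×10^8 Pa = 23318 psi
Total = 595.0 + 16040 + 23318 = 39953 psi

40000 psi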